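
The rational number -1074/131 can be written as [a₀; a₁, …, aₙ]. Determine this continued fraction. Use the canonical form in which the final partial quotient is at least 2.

[-9; 1, 4, 26]

⌊-1074/131⌋ = -9, remainder 105
⌊131/105⌋ = 1, remainder 26
⌊105/26⌋ = 4, remainder 1
⌊26/1⌋ = 26, remainder 0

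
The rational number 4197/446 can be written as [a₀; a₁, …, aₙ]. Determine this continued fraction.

[9; 2, 2, 3, 2, 11]

⌊4197/446⌋ = 9, remainder 183
⌊446/183⌋ = 2, remainder 80
⌊183/80⌋ = 2, remainder 23
⌊80/23⌋ = 3, remainder 11
⌊23/11⌋ = 2, remainder 1
⌊11/1⌋ = 11, remainder 0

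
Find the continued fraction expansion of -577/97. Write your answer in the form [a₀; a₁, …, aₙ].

⌊-577/97⌋ = -6, remainder 5
⌊97/5⌋ = 19, remainder 2
⌊5/2⌋ = 2, remainder 1
⌊2/1⌋ = 2, remainder 0

[-6; 19, 2, 2]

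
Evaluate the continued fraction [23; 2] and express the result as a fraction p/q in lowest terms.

Collapse the nested fraction from the inside out:
Start with 2.
23 + 1/(2/1) = 23 + 1/2 = 47/2

47/2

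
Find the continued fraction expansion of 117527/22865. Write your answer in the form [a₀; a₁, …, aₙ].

Run the Euclidean algorithm, recording each quotient:
117527 ÷ 22865 → quotient 5, remainder 3202
22865 ÷ 3202 → quotient 7, remainder 451
3202 ÷ 451 → quotient 7, remainder 45
451 ÷ 45 → quotient 10, remainder 1
45 ÷ 1 → quotient 45, remainder 0

[5; 7, 7, 10, 45]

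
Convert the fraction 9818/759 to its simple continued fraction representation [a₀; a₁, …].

[12; 1, 14, 2, 24]

9818 = 12·759 + 710, so a_0 = 12
759 = 1·710 + 49, so a_1 = 1
710 = 14·49 + 24, so a_2 = 14
49 = 2·24 + 1, so a_3 = 2
24 = 24·1 + 0, so a_4 = 24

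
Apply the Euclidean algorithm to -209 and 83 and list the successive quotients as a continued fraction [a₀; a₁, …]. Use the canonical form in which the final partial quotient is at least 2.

Apply division with remainder until the remainder is 0:
-209 ÷ 83 → quotient -3, remainder 40
83 ÷ 40 → quotient 2, remainder 3
40 ÷ 3 → quotient 13, remainder 1
3 ÷ 1 → quotient 3, remainder 0

[-3; 2, 13, 3]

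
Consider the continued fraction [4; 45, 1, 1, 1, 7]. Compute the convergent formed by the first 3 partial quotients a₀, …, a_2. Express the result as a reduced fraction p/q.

Start with 1.
45 + 1/(1/1) = 45 + 1/1 = 46/1
4 + 1/(46/1) = 4 + 1/46 = 185/46

185/46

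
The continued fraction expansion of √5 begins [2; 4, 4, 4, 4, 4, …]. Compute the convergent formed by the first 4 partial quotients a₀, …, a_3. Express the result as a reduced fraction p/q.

161/72

Collapse the nested fraction from the inside out:
Start with 4.
4 + 1/(4/1) = 4 + 1/4 = 17/4
4 + 1/(17/4) = 4 + 4/17 = 72/17
2 + 1/(72/17) = 2 + 17/72 = 161/72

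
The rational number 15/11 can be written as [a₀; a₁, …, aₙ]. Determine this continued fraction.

[1; 2, 1, 3]

⌊15/11⌋ = 1, remainder 4
⌊11/4⌋ = 2, remainder 3
⌊4/3⌋ = 1, remainder 1
⌊3/1⌋ = 3, remainder 0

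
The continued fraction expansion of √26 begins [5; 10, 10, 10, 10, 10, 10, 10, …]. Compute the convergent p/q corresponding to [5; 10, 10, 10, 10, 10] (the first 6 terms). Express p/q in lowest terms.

Build up convergents one term at a time:
a_0 = 5: 5/1
a_1 = 10: 51/10
a_2 = 10: 515/101
a_3 = 10: 5201/1020
a_4 = 10: 52525/10301
a_5 = 10: 530451/104030

530451/104030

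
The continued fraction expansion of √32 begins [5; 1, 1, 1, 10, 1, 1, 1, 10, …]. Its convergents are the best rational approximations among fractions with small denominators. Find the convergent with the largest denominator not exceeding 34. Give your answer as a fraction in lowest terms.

a_0 = 5: 5/1  (≤ bound)
a_1 = 1: 6/1  (≤ bound)
a_2 = 1: 11/2  (≤ bound)
a_3 = 1: 17/3  (≤ bound)
a_4 = 10: 181/32  (≤ bound)
a_5 = 1: 198/35  (> 34, stop)

181/32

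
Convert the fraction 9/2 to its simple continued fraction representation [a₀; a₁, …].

⌊9/2⌋ = 4, remainder 1
⌊2/1⌋ = 2, remainder 0

[4; 2]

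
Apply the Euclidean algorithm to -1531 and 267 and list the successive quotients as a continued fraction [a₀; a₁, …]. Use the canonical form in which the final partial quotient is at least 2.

⌊-1531/267⌋ = -6, remainder 71
⌊267/71⌋ = 3, remainder 54
⌊71/54⌋ = 1, remainder 17
⌊54/17⌋ = 3, remainder 3
⌊17/3⌋ = 5, remainder 2
⌊3/2⌋ = 1, remainder 1
⌊2/1⌋ = 2, remainder 0

[-6; 3, 1, 3, 5, 1, 2]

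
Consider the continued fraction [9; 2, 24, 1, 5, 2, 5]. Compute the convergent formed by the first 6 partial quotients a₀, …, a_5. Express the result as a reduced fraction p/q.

6254/659

Starting at the tail and folding back:
Start with 2.
5 + 1/(2/1) = 5 + 1/2 = 11/2
1 + 1/(11/2) = 1 + 2/11 = 13/11
24 + 1/(13/11) = 24 + 11/13 = 323/13
2 + 1/(323/13) = 2 + 13/323 = 659/323
9 + 1/(659/323) = 9 + 323/659 = 6254/659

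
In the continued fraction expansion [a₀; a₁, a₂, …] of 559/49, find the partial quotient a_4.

2

559 = 11·49 + 20, so a_0 = 11
49 = 2·20 + 9, so a_1 = 2
20 = 2·9 + 2, so a_2 = 2
9 = 4·2 + 1, so a_3 = 4
2 = 2·1 + 0, so a_4 = 2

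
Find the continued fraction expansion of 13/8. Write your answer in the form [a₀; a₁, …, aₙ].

[1; 1, 1, 1, 2]

Repeatedly divide and take the remainder:
13 ÷ 8 → quotient 1, remainder 5
8 ÷ 5 → quotient 1, remainder 3
5 ÷ 3 → quotient 1, remainder 2
3 ÷ 2 → quotient 1, remainder 1
2 ÷ 1 → quotient 2, remainder 0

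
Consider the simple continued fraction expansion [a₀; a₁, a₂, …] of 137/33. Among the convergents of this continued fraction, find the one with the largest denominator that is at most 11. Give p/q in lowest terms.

29/7

a_0 = 4: 4/1  (≤ bound)
a_1 = 6: 25/6  (≤ bound)
a_2 = 1: 29/7  (≤ bound)
a_3 = 1: 54/13  (> 11, stop)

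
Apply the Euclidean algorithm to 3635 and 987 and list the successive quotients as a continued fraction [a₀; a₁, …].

[3; 1, 2, 6, 1, 1, 11, 2]

⌊3635/987⌋ = 3, remainder 674
⌊987/674⌋ = 1, remainder 313
⌊674/313⌋ = 2, remainder 48
⌊313/48⌋ = 6, remainder 25
⌊48/25⌋ = 1, remainder 23
⌊25/23⌋ = 1, remainder 2
⌊23/2⌋ = 11, remainder 1
⌊2/1⌋ = 2, remainder 0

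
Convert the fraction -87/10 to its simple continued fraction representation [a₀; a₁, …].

⌊-87/10⌋ = -9, remainder 3
⌊10/3⌋ = 3, remainder 1
⌊3/1⌋ = 3, remainder 0

[-9; 3, 3]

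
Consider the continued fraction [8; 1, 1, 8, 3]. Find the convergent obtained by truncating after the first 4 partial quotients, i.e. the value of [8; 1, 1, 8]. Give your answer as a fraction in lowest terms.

Start with 8.
1 + 1/(8/1) = 1 + 1/8 = 9/8
1 + 1/(9/8) = 1 + 8/9 = 17/9
8 + 1/(17/9) = 8 + 9/17 = 145/17

145/17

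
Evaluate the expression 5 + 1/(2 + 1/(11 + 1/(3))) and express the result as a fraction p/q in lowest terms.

389/71

Start with 3.
11 + 1/(3/1) = 11 + 1/3 = 34/3
2 + 1/(34/3) = 2 + 3/34 = 71/34
5 + 1/(71/34) = 5 + 34/71 = 389/71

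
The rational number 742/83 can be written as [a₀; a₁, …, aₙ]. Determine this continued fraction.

[8; 1, 15, 1, 1, 2]

742 = 8·83 + 78, so a_0 = 8
83 = 1·78 + 5, so a_1 = 1
78 = 15·5 + 3, so a_2 = 15
5 = 1·3 + 2, so a_3 = 1
3 = 1·2 + 1, so a_4 = 1
2 = 2·1 + 0, so a_5 = 2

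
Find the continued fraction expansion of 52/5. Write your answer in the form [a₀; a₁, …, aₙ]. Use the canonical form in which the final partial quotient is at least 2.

[10; 2, 2]

52 ÷ 5 → quotient 10, remainder 2
5 ÷ 2 → quotient 2, remainder 1
2 ÷ 1 → quotient 2, remainder 0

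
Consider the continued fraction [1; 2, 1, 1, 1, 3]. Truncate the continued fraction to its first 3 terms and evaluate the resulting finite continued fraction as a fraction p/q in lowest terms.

Start with 1.
2 + 1/(1/1) = 2 + 1/1 = 3/1
1 + 1/(3/1) = 1 + 1/3 = 4/3

4/3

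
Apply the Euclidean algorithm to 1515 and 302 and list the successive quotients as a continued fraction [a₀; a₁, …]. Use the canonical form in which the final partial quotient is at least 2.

⌊1515/302⌋ = 5, remainder 5
⌊302/5⌋ = 60, remainder 2
⌊5/2⌋ = 2, remainder 1
⌊2/1⌋ = 2, remainder 0

[5; 60, 2, 2]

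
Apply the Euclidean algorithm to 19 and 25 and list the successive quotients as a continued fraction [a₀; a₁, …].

Run the Euclidean algorithm, recording each quotient:
19 = 0·25 + 19, so a_0 = 0
25 = 1·19 + 6, so a_1 = 1
19 = 3·6 + 1, so a_2 = 3
6 = 6·1 + 0, so a_3 = 6

[0; 1, 3, 6]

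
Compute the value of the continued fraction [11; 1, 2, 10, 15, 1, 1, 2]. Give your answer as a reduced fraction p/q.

28411/2433

Start with 2.
1 + 1/(2/1) = 1 + 1/2 = 3/2
1 + 1/(3/2) = 1 + 2/3 = 5/3
15 + 1/(5/3) = 15 + 3/5 = 78/5
10 + 1/(78/5) = 10 + 5/78 = 785/78
2 + 1/(785/78) = 2 + 78/785 = 1648/785
1 + 1/(1648/785) = 1 + 785/1648 = 2433/1648
11 + 1/(2433/1648) = 11 + 1648/2433 = 28411/2433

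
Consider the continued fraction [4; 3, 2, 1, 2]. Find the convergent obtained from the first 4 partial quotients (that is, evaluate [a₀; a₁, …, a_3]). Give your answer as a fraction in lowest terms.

Build up convergents one term at a time:
a_0 = 4: 4/1
a_1 = 3: 13/3
a_2 = 2: 30/7
a_3 = 1: 43/10

43/10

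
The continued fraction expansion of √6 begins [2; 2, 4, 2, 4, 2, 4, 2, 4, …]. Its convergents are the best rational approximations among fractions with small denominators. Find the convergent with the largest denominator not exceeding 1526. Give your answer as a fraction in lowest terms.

a_0 = 2: 2/1  (≤ bound)
a_1 = 2: 5/2  (≤ bound)
a_2 = 4: 22/9  (≤ bound)
a_3 = 2: 49/20  (≤ bound)
a_4 = 4: 218/89  (≤ bound)
a_5 = 2: 485/198  (≤ bound)
a_6 = 4: 2158/881  (≤ bound)
a_7 = 2: 4801/1960  (> 1526, stop)

2158/881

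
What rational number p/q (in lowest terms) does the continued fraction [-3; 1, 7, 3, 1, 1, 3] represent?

-439/207

Start with 3.
1 + 1/(3/1) = 1 + 1/3 = 4/3
1 + 1/(4/3) = 1 + 3/4 = 7/4
3 + 1/(7/4) = 3 + 4/7 = 25/7
7 + 1/(25/7) = 7 + 7/25 = 182/25
1 + 1/(182/25) = 1 + 25/182 = 207/182
-3 + 1/(207/182) = -3 + 182/207 = -439/207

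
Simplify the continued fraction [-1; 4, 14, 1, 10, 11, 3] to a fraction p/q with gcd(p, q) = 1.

a_0 = -1: -1/1
a_1 = 4: -3/4
a_2 = 14: -43/57
a_3 = 1: -46/61
a_4 = 10: -503/667
a_5 = 11: -5579/7398
a_6 = 3: -17240/22861

-17240/22861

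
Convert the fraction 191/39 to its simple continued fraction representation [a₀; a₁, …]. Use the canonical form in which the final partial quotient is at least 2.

191 = 4·39 + 35, so a_0 = 4
39 = 1·35 + 4, so a_1 = 1
35 = 8·4 + 3, so a_2 = 8
4 = 1·3 + 1, so a_3 = 1
3 = 3·1 + 0, so a_4 = 3

[4; 1, 8, 1, 3]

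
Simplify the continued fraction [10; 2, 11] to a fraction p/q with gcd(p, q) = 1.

Starting at the tail and folding back:
Start with 11.
2 + 1/(11/1) = 2 + 1/11 = 23/11
10 + 1/(23/11) = 10 + 11/23 = 241/23

241/23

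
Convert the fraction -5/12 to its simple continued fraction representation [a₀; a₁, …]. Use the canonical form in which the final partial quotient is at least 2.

[-1; 1, 1, 2, 2]

-5 ÷ 12 → quotient -1, remainder 7
12 ÷ 7 → quotient 1, remainder 5
7 ÷ 5 → quotient 1, remainder 2
5 ÷ 2 → quotient 2, remainder 1
2 ÷ 1 → quotient 2, remainder 0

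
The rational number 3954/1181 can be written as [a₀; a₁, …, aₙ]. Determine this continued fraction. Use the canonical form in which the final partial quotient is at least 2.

⌊3954/1181⌋ = 3, remainder 411
⌊1181/411⌋ = 2, remainder 359
⌊411/359⌋ = 1, remainder 52
⌊359/52⌋ = 6, remainder 47
⌊52/47⌋ = 1, remainder 5
⌊47/5⌋ = 9, remainder 2
⌊5/2⌋ = 2, remainder 1
⌊2/1⌋ = 2, remainder 0

[3; 2, 1, 6, 1, 9, 2, 2]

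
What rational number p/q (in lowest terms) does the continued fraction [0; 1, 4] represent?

4/5

Start with 4.
1 + 1/(4/1) = 1 + 1/4 = 5/4
0 + 1/(5/4) = 0 + 4/5 = 4/5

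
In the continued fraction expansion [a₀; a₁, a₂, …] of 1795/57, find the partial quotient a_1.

2

⌊1795/57⌋ = 31, remainder 28
⌊57/28⌋ = 2, remainder 1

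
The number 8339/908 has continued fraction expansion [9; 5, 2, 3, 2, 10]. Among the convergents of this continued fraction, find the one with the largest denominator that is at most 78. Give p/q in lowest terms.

349/38

a_0 = 9: 9/1  (≤ bound)
a_1 = 5: 46/5  (≤ bound)
a_2 = 2: 101/11  (≤ bound)
a_3 = 3: 349/38  (≤ bound)
a_4 = 2: 799/87  (> 78, stop)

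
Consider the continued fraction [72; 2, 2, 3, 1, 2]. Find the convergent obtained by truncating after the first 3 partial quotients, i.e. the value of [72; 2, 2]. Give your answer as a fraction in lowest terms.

362/5

a_0 = 72: 72/1
a_1 = 2: 145/2
a_2 = 2: 362/5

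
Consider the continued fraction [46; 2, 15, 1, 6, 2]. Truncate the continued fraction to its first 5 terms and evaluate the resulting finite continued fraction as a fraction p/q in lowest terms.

10645/229

Build up convergents one term at a time:
a_0 = 46: 46/1
a_1 = 2: 93/2
a_2 = 15: 1441/31
a_3 = 1: 1534/33
a_4 = 6: 10645/229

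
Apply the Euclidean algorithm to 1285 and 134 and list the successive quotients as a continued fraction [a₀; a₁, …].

Run the Euclidean algorithm, recording each quotient:
1285 ÷ 134 → quotient 9, remainder 79
134 ÷ 79 → quotient 1, remainder 55
79 ÷ 55 → quotient 1, remainder 24
55 ÷ 24 → quotient 2, remainder 7
24 ÷ 7 → quotient 3, remainder 3
7 ÷ 3 → quotient 2, remainder 1
3 ÷ 1 → quotient 3, remainder 0

[9; 1, 1, 2, 3, 2, 3]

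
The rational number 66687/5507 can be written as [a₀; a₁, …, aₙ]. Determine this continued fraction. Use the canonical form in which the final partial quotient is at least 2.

[12; 9, 7, 1, 1, 6, 6]

66687 ÷ 5507 → quotient 12, remainder 603
5507 ÷ 603 → quotient 9, remainder 80
603 ÷ 80 → quotient 7, remainder 43
80 ÷ 43 → quotient 1, remainder 37
43 ÷ 37 → quotient 1, remainder 6
37 ÷ 6 → quotient 6, remainder 1
6 ÷ 1 → quotient 6, remainder 0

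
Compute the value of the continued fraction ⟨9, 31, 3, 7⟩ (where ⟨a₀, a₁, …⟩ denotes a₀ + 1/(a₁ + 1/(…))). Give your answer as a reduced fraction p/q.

6223/689

Starting at the tail and folding back:
Start with 7.
3 + 1/(7/1) = 3 + 1/7 = 22/7
31 + 1/(22/7) = 31 + 7/22 = 689/22
9 + 1/(689/22) = 9 + 22/689 = 6223/689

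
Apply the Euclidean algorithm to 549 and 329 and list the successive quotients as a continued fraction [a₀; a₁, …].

⌊549/329⌋ = 1, remainder 220
⌊329/220⌋ = 1, remainder 109
⌊220/109⌋ = 2, remainder 2
⌊109/2⌋ = 54, remainder 1
⌊2/1⌋ = 2, remainder 0

[1; 1, 2, 54, 2]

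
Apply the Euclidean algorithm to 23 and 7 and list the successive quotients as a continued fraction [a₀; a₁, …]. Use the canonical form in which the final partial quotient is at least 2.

⌊23/7⌋ = 3, remainder 2
⌊7/2⌋ = 3, remainder 1
⌊2/1⌋ = 2, remainder 0

[3; 3, 2]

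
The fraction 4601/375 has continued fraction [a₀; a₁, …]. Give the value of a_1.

3

⌊4601/375⌋ = 12, remainder 101
⌊375/101⌋ = 3, remainder 72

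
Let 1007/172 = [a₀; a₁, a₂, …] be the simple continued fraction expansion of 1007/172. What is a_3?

1007 ÷ 172 → quotient 5, remainder 147
172 ÷ 147 → quotient 1, remainder 25
147 ÷ 25 → quotient 5, remainder 22
25 ÷ 22 → quotient 1, remainder 3

1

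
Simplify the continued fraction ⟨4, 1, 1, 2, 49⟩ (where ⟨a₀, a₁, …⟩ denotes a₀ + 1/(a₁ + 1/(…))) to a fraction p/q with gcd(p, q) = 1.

a_0 = 4: 4/1
a_1 = 1: 5/1
a_2 = 1: 9/2
a_3 = 2: 23/5
a_4 = 49: 1136/247

1136/247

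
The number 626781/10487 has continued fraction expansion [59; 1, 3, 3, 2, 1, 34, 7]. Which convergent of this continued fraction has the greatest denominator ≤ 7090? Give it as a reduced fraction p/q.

a_0 = 59: 59/1  (≤ bound)
a_1 = 1: 60/1  (≤ bound)
a_2 = 3: 239/4  (≤ bound)
a_3 = 3: 777/13  (≤ bound)
a_4 = 2: 1793/30  (≤ bound)
a_5 = 1: 2570/43  (≤ bound)
a_6 = 34: 89173/1492  (≤ bound)
a_7 = 7: 626781/10487  (> 7090, stop)

89173/1492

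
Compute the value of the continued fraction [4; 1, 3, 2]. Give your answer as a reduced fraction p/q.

Collapse the nested fraction from the inside out:
Start with 2.
3 + 1/(2/1) = 3 + 1/2 = 7/2
1 + 1/(7/2) = 1 + 2/7 = 9/7
4 + 1/(9/7) = 4 + 7/9 = 43/9

43/9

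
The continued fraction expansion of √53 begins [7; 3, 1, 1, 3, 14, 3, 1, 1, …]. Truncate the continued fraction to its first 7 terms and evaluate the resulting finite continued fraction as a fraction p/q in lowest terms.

7979/1096

Start with 3.
14 + 1/(3/1) = 14 + 1/3 = 43/3
3 + 1/(43/3) = 3 + 3/43 = 132/43
1 + 1/(132/43) = 1 + 43/132 = 175/132
1 + 1/(175/132) = 1 + 132/175 = 307/175
3 + 1/(307/175) = 3 + 175/307 = 1096/307
7 + 1/(1096/307) = 7 + 307/1096 = 7979/1096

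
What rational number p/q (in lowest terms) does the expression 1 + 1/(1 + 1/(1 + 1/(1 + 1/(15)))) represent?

Start with 15.
1 + 1/(15/1) = 1 + 1/15 = 16/15
1 + 1/(16/15) = 1 + 15/16 = 31/16
1 + 1/(31/16) = 1 + 16/31 = 47/31
1 + 1/(47/31) = 1 + 31/47 = 78/47

78/47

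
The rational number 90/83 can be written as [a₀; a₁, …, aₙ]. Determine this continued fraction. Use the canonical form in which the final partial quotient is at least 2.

90 = 1·83 + 7, so a_0 = 1
83 = 11·7 + 6, so a_1 = 11
7 = 1·6 + 1, so a_2 = 1
6 = 6·1 + 0, so a_3 = 6

[1; 11, 1, 6]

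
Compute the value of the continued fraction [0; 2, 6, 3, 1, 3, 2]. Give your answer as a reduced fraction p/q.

Collapse the nested fraction from the inside out:
Start with 2.
3 + 1/(2/1) = 3 + 1/2 = 7/2
1 + 1/(7/2) = 1 + 2/7 = 9/7
3 + 1/(9/7) = 3 + 7/9 = 34/9
6 + 1/(34/9) = 6 + 9/34 = 213/34
2 + 1/(213/34) = 2 + 34/213 = 460/213
0 + 1/(460/213) = 0 + 213/460 = 213/460

213/460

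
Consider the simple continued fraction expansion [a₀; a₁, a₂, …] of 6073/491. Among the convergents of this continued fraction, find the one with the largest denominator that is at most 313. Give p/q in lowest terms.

2919/236

a_0 = 12: 12/1  (≤ bound)
a_1 = 2: 25/2  (≤ bound)
a_2 = 1: 37/3  (≤ bound)
a_3 = 2: 99/8  (≤ bound)
a_4 = 2: 235/19  (≤ bound)
a_5 = 12: 2919/236  (≤ bound)
a_6 = 2: 6073/491  (> 313, stop)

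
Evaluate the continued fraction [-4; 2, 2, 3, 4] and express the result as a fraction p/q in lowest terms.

-262/73

Start with 4.
3 + 1/(4/1) = 3 + 1/4 = 13/4
2 + 1/(13/4) = 2 + 4/13 = 30/13
2 + 1/(30/13) = 2 + 13/30 = 73/30
-4 + 1/(73/30) = -4 + 30/73 = -262/73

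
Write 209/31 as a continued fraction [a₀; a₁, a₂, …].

[6; 1, 2, 1, 7]

209 ÷ 31 → quotient 6, remainder 23
31 ÷ 23 → quotient 1, remainder 8
23 ÷ 8 → quotient 2, remainder 7
8 ÷ 7 → quotient 1, remainder 1
7 ÷ 1 → quotient 7, remainder 0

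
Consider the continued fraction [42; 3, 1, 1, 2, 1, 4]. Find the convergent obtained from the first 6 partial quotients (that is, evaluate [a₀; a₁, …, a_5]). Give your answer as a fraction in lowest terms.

1057/25

Start with 1.
2 + 1/(1/1) = 2 + 1/1 = 3/1
1 + 1/(3/1) = 1 + 1/3 = 4/3
1 + 1/(4/3) = 1 + 3/4 = 7/4
3 + 1/(7/4) = 3 + 4/7 = 25/7
42 + 1/(25/7) = 42 + 7/25 = 1057/25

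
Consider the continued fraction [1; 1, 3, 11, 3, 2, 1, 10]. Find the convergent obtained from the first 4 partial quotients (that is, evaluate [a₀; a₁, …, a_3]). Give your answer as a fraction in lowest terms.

Compute successive convergents:
a_0 = 1: 1/1
a_1 = 1: 2/1
a_2 = 3: 7/4
a_3 = 11: 79/45

79/45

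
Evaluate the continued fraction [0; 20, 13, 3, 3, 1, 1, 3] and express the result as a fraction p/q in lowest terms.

1091/21902

Start with 3.
1 + 1/(3/1) = 1 + 1/3 = 4/3
1 + 1/(4/3) = 1 + 3/4 = 7/4
3 + 1/(7/4) = 3 + 4/7 = 25/7
3 + 1/(25/7) = 3 + 7/25 = 82/25
13 + 1/(82/25) = 13 + 25/82 = 1091/82
20 + 1/(1091/82) = 20 + 82/1091 = 21902/1091
0 + 1/(21902/1091) = 0 + 1091/21902 = 1091/21902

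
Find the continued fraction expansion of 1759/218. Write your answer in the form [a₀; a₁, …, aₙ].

⌊1759/218⌋ = 8, remainder 15
⌊218/15⌋ = 14, remainder 8
⌊15/8⌋ = 1, remainder 7
⌊8/7⌋ = 1, remainder 1
⌊7/1⌋ = 7, remainder 0

[8; 14, 1, 1, 7]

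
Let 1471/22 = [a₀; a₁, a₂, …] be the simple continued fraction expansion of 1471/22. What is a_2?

6

Apply division with remainder until the remainder is 0:
⌊1471/22⌋ = 66, remainder 19
⌊22/19⌋ = 1, remainder 3
⌊19/3⌋ = 6, remainder 1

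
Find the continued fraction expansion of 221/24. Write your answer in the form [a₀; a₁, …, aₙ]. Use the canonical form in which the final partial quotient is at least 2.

221 ÷ 24 → quotient 9, remainder 5
24 ÷ 5 → quotient 4, remainder 4
5 ÷ 4 → quotient 1, remainder 1
4 ÷ 1 → quotient 4, remainder 0

[9; 4, 1, 4]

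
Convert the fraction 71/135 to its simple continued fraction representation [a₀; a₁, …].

⌊71/135⌋ = 0, remainder 71
⌊135/71⌋ = 1, remainder 64
⌊71/64⌋ = 1, remainder 7
⌊64/7⌋ = 9, remainder 1
⌊7/1⌋ = 7, remainder 0

[0; 1, 1, 9, 7]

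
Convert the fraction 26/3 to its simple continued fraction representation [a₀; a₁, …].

26 ÷ 3 → quotient 8, remainder 2
3 ÷ 2 → quotient 1, remainder 1
2 ÷ 1 → quotient 2, remainder 0

[8; 1, 2]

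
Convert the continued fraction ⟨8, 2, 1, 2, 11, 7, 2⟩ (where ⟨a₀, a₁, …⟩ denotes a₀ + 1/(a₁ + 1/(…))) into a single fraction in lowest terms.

11564/1381

a_0 = 8: 8/1
a_1 = 2: 17/2
a_2 = 1: 25/3
a_3 = 2: 67/8
a_4 = 11: 762/91
a_5 = 7: 5401/645
a_6 = 2: 11564/1381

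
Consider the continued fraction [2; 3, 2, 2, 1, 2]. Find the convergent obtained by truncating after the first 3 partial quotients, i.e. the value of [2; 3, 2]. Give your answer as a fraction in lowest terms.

Use the convergent recurrence hₖ = aₖ·hₖ₋₁ + hₖ₋₂ (and likewise for the denominators kₖ):
a_0 = 2: 2/1
a_1 = 3: 7/3
a_2 = 2: 16/7

16/7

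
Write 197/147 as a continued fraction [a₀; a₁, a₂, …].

Repeatedly divide and take the remainder:
⌊197/147⌋ = 1, remainder 50
⌊147/50⌋ = 2, remainder 47
⌊50/47⌋ = 1, remainder 3
⌊47/3⌋ = 15, remainder 2
⌊3/2⌋ = 1, remainder 1
⌊2/1⌋ = 2, remainder 0

[1; 2, 1, 15, 1, 2]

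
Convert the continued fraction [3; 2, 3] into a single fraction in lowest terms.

24/7

a_0 = 3: 3/1
a_1 = 2: 7/2
a_2 = 3: 24/7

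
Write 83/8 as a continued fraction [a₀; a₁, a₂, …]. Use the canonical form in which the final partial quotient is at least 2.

⌊83/8⌋ = 10, remainder 3
⌊8/3⌋ = 2, remainder 2
⌊3/2⌋ = 1, remainder 1
⌊2/1⌋ = 2, remainder 0

[10; 2, 1, 2]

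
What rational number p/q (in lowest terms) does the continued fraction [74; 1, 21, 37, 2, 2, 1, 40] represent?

Use the convergent recurrence hₖ = aₖ·hₖ₋₁ + hₖ₋₂ (and likewise for the denominators kₖ):
a_0 = 74: 74/1
a_1 = 1: 75/1
a_2 = 21: 1649/22
a_3 = 37: 61088/815
a_4 = 2: 123825/1652
a_5 = 2: 308738/4119
a_6 = 1: 432563/5771
a_7 = 40: 17611258/234959

17611258/234959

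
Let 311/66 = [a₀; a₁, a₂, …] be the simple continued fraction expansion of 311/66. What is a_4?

⌊311/66⌋ = 4, remainder 47
⌊66/47⌋ = 1, remainder 19
⌊47/19⌋ = 2, remainder 9
⌊19/9⌋ = 2, remainder 1
⌊9/1⌋ = 9, remainder 0

9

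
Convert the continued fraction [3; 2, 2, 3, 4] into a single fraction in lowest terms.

Work from the innermost term outward:
Start with 4.
3 + 1/(4/1) = 3 + 1/4 = 13/4
2 + 1/(13/4) = 2 + 4/13 = 30/13
2 + 1/(30/13) = 2 + 13/30 = 73/30
3 + 1/(73/30) = 3 + 30/73 = 249/73

249/73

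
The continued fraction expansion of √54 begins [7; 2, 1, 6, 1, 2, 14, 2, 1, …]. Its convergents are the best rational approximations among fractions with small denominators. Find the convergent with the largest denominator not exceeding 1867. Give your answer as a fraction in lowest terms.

List convergents until the denominator exceeds the bound:
a_0 = 7: 7/1  (≤ bound)
a_1 = 2: 15/2  (≤ bound)
a_2 = 1: 22/3  (≤ bound)
a_3 = 6: 147/20  (≤ bound)
a_4 = 1: 169/23  (≤ bound)
a_5 = 2: 485/66  (≤ bound)
a_6 = 14: 6959/947  (≤ bound)
a_7 = 2: 14403/1960  (> 1867, stop)

6959/947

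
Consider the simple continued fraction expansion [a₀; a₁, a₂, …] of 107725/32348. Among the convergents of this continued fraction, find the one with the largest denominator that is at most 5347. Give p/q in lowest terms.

List convergents until the denominator exceeds the bound:
a_0 = 3: 3/1  (≤ bound)
a_1 = 3: 10/3  (≤ bound)
a_2 = 35: 353/106  (≤ bound)
a_3 = 50: 17660/5303  (≤ bound)
a_4 = 1: 18013/5409  (> 5347, stop)

17660/5303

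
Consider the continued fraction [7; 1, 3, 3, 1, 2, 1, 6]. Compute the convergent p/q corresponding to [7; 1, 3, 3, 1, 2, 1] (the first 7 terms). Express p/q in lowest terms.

497/64

a_0 = 7: 7/1
a_1 = 1: 8/1
a_2 = 3: 31/4
a_3 = 3: 101/13
a_4 = 1: 132/17
a_5 = 2: 365/47
a_6 = 1: 497/64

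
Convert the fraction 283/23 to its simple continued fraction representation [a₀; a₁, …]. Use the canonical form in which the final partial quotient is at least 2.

[12; 3, 3, 2]

⌊283/23⌋ = 12, remainder 7
⌊23/7⌋ = 3, remainder 2
⌊7/2⌋ = 3, remainder 1
⌊2/1⌋ = 2, remainder 0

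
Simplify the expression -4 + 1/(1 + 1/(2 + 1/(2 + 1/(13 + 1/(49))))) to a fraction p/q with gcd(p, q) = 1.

-15164/4613

a_0 = -4: -4/1
a_1 = 1: -3/1
a_2 = 2: -10/3
a_3 = 2: -23/7
a_4 = 13: -309/94
a_5 = 49: -15164/4613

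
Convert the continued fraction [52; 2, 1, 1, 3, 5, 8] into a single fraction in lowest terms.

Starting at the tail and folding back:
Start with 8.
5 + 1/(8/1) = 5 + 1/8 = 41/8
3 + 1/(41/8) = 3 + 8/41 = 131/41
1 + 1/(131/41) = 1 + 41/131 = 172/131
1 + 1/(172/131) = 1 + 131/172 = 303/172
2 + 1/(303/172) = 2 + 172/303 = 778/303
52 + 1/(778/303) = 52 + 303/778 = 40759/778

40759/778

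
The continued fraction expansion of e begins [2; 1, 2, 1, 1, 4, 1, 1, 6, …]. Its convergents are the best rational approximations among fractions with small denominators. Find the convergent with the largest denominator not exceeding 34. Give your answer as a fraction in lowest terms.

List convergents until the denominator exceeds the bound:
a_0 = 2: 2/1  (≤ bound)
a_1 = 1: 3/1  (≤ bound)
a_2 = 2: 8/3  (≤ bound)
a_3 = 1: 11/4  (≤ bound)
a_4 = 1: 19/7  (≤ bound)
a_5 = 4: 87/32  (≤ bound)
a_6 = 1: 106/39  (> 34, stop)

87/32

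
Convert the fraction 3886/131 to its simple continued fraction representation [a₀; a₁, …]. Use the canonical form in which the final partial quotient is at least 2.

Apply division with remainder until the remainder is 0:
3886 = 29·131 + 87, so a_0 = 29
131 = 1·87 + 44, so a_1 = 1
87 = 1·44 + 43, so a_2 = 1
44 = 1·43 + 1, so a_3 = 1
43 = 43·1 + 0, so a_4 = 43

[29; 1, 1, 1, 43]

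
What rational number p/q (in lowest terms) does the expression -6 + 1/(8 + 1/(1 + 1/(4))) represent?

-259/44

Work from the innermost term outward:
Start with 4.
1 + 1/(4/1) = 1 + 1/4 = 5/4
8 + 1/(5/4) = 8 + 4/5 = 44/5
-6 + 1/(44/5) = -6 + 5/44 = -259/44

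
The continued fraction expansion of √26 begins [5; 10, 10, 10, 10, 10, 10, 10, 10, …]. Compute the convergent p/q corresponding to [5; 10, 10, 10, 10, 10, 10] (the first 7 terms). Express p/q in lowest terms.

5357035/1050601

Starting at the tail and folding back:
Start with 10.
10 + 1/(10/1) = 10 + 1/10 = 101/10
10 + 1/(101/10) = 10 + 10/101 = 1020/101
10 + 1/(1020/101) = 10 + 101/1020 = 10301/1020
10 + 1/(10301/1020) = 10 + 1020/10301 = 104030/10301
10 + 1/(104030/10301) = 10 + 10301/104030 = 1050601/104030
5 + 1/(1050601/104030) = 5 + 104030/1050601 = 5357035/1050601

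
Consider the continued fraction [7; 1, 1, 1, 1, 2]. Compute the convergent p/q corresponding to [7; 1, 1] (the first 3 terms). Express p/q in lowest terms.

15/2

Start with 1.
1 + 1/(1/1) = 1 + 1/1 = 2/1
7 + 1/(2/1) = 7 + 1/2 = 15/2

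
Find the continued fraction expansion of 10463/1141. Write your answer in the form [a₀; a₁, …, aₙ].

Repeatedly divide and take the remainder:
⌊10463/1141⌋ = 9, remainder 194
⌊1141/194⌋ = 5, remainder 171
⌊194/171⌋ = 1, remainder 23
⌊171/23⌋ = 7, remainder 10
⌊23/10⌋ = 2, remainder 3
⌊10/3⌋ = 3, remainder 1
⌊3/1⌋ = 3, remainder 0

[9; 5, 1, 7, 2, 3, 3]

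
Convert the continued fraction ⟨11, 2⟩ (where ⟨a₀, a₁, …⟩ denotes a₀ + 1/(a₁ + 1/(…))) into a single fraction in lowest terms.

Use the convergent recurrence hₖ = aₖ·hₖ₋₁ + hₖ₋₂ (and likewise for the denominators kₖ):
a_0 = 11: 11/1
a_1 = 2: 23/2

23/2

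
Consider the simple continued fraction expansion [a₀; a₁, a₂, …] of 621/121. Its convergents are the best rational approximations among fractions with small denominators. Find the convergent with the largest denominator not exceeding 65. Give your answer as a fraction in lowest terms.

272/53

a_0 = 5: 5/1  (≤ bound)
a_1 = 7: 36/7  (≤ bound)
a_2 = 1: 41/8  (≤ bound)
a_3 = 1: 77/15  (≤ bound)
a_4 = 3: 272/53  (≤ bound)
a_5 = 2: 621/121  (> 65, stop)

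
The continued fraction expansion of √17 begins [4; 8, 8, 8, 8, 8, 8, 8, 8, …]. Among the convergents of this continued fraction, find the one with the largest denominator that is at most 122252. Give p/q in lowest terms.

a_0 = 4: 4/1  (≤ bound)
a_1 = 8: 33/8  (≤ bound)
a_2 = 8: 268/65  (≤ bound)
a_3 = 8: 2177/528  (≤ bound)
a_4 = 8: 17684/4289  (≤ bound)
a_5 = 8: 143649/34840  (≤ bound)
a_6 = 8: 1166876/283009  (> 122252, stop)

143649/34840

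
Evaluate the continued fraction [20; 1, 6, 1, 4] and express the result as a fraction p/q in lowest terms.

814/39

Start with 4.
1 + 1/(4/1) = 1 + 1/4 = 5/4
6 + 1/(5/4) = 6 + 4/5 = 34/5
1 + 1/(34/5) = 1 + 5/34 = 39/34
20 + 1/(39/34) = 20 + 34/39 = 814/39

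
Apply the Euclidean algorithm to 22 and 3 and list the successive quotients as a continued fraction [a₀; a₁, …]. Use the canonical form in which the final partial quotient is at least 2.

22 ÷ 3 → quotient 7, remainder 1
3 ÷ 1 → quotient 3, remainder 0

[7; 3]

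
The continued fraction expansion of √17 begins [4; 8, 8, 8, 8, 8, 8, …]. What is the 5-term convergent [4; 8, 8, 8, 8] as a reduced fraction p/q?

Start with 8.
8 + 1/(8/1) = 8 + 1/8 = 65/8
8 + 1/(65/8) = 8 + 8/65 = 528/65
8 + 1/(528/65) = 8 + 65/528 = 4289/528
4 + 1/(4289/528) = 4 + 528/4289 = 17684/4289

17684/4289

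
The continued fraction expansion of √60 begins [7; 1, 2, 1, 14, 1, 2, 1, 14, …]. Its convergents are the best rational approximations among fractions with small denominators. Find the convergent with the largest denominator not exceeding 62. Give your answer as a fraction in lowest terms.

457/59

List convergents until the denominator exceeds the bound:
a_0 = 7: 7/1  (≤ bound)
a_1 = 1: 8/1  (≤ bound)
a_2 = 2: 23/3  (≤ bound)
a_3 = 1: 31/4  (≤ bound)
a_4 = 14: 457/59  (≤ bound)
a_5 = 1: 488/63  (> 62, stop)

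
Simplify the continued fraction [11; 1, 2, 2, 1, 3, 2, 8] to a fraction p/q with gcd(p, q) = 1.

Build up convergents one term at a time:
a_0 = 11: 11/1
a_1 = 1: 12/1
a_2 = 2: 35/3
a_3 = 2: 82/7
a_4 = 1: 117/10
a_5 = 3: 433/37
a_6 = 2: 983/84
a_7 = 8: 8297/709

8297/709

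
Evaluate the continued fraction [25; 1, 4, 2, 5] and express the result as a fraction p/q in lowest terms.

1549/60

a_0 = 25: 25/1
a_1 = 1: 26/1
a_2 = 4: 129/5
a_3 = 2: 284/11
a_4 = 5: 1549/60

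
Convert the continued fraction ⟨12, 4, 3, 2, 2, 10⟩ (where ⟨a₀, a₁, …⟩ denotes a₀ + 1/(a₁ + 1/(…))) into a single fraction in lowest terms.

9297/760

Compute successive convergents:
a_0 = 12: 12/1
a_1 = 4: 49/4
a_2 = 3: 159/13
a_3 = 2: 367/30
a_4 = 2: 893/73
a_5 = 10: 9297/760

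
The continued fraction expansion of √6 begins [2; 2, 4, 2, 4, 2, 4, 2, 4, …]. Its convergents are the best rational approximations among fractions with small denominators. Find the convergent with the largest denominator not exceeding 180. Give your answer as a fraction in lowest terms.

218/89

a_0 = 2: 2/1  (≤ bound)
a_1 = 2: 5/2  (≤ bound)
a_2 = 4: 22/9  (≤ bound)
a_3 = 2: 49/20  (≤ bound)
a_4 = 4: 218/89  (≤ bound)
a_5 = 2: 485/198  (> 180, stop)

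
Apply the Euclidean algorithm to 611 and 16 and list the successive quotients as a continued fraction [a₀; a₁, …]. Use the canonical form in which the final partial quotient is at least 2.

[38; 5, 3]

Apply division with remainder until the remainder is 0:
611 = 38·16 + 3, so a_0 = 38
16 = 5·3 + 1, so a_1 = 5
3 = 3·1 + 0, so a_2 = 3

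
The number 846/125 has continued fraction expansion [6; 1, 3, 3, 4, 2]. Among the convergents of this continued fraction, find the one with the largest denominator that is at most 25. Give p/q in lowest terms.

List convergents until the denominator exceeds the bound:
a_0 = 6: 6/1  (≤ bound)
a_1 = 1: 7/1  (≤ bound)
a_2 = 3: 27/4  (≤ bound)
a_3 = 3: 88/13  (≤ bound)
a_4 = 4: 379/56  (> 25, stop)

88/13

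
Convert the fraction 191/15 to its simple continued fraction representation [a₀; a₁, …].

[12; 1, 2, 1, 3]

191 ÷ 15 → quotient 12, remainder 11
15 ÷ 11 → quotient 1, remainder 4
11 ÷ 4 → quotient 2, remainder 3
4 ÷ 3 → quotient 1, remainder 1
3 ÷ 1 → quotient 3, remainder 0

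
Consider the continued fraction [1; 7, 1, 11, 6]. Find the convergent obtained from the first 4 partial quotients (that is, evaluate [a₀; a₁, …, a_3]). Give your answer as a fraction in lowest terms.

107/95

Work from the innermost term outward:
Start with 11.
1 + 1/(11/1) = 1 + 1/11 = 12/11
7 + 1/(12/11) = 7 + 11/12 = 95/12
1 + 1/(95/12) = 1 + 12/95 = 107/95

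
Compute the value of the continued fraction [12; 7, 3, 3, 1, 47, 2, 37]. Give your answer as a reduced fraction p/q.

4173436/343865

a_0 = 12: 12/1
a_1 = 7: 85/7
a_2 = 3: 267/22
a_3 = 3: 886/73
a_4 = 1: 1153/95
a_5 = 47: 55077/4538
a_6 = 2: 111307/9171
a_7 = 37: 4173436/343865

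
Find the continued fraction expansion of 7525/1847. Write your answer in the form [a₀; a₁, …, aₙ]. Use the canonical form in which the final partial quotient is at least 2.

[4; 13, 2, 13, 5]

⌊7525/1847⌋ = 4, remainder 137
⌊1847/137⌋ = 13, remainder 66
⌊137/66⌋ = 2, remainder 5
⌊66/5⌋ = 13, remainder 1
⌊5/1⌋ = 5, remainder 0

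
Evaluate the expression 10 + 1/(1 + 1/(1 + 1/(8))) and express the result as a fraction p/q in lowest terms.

179/17

a_0 = 10: 10/1
a_1 = 1: 11/1
a_2 = 1: 21/2
a_3 = 8: 179/17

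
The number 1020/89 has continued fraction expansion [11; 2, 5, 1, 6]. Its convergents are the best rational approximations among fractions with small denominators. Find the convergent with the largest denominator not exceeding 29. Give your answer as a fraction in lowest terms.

149/13

a_0 = 11: 11/1  (≤ bound)
a_1 = 2: 23/2  (≤ bound)
a_2 = 5: 126/11  (≤ bound)
a_3 = 1: 149/13  (≤ bound)
a_4 = 6: 1020/89  (> 29, stop)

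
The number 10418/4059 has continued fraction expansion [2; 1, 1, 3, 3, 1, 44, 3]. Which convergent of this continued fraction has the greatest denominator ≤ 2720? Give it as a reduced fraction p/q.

List convergents until the denominator exceeds the bound:
a_0 = 2: 2/1  (≤ bound)
a_1 = 1: 3/1  (≤ bound)
a_2 = 1: 5/2  (≤ bound)
a_3 = 3: 18/7  (≤ bound)
a_4 = 3: 59/23  (≤ bound)
a_5 = 1: 77/30  (≤ bound)
a_6 = 44: 3447/1343  (≤ bound)
a_7 = 3: 10418/4059  (> 2720, stop)

3447/1343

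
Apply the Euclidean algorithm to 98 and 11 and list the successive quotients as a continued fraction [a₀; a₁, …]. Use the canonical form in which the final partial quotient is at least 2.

Run the Euclidean algorithm, recording each quotient:
⌊98/11⌋ = 8, remainder 10
⌊11/10⌋ = 1, remainder 1
⌊10/1⌋ = 10, remainder 0

[8; 1, 10]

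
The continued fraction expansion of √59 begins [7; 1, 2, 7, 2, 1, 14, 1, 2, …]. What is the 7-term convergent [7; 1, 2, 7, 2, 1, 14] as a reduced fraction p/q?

Starting at the tail and folding back:
Start with 14.
1 + 1/(14/1) = 1 + 1/14 = 15/14
2 + 1/(15/14) = 2 + 14/15 = 44/15
7 + 1/(44/15) = 7 + 15/44 = 323/44
2 + 1/(323/44) = 2 + 44/323 = 690/323
1 + 1/(690/323) = 1 + 323/690 = 1013/690
7 + 1/(1013/690) = 7 + 690/1013 = 7781/1013

7781/1013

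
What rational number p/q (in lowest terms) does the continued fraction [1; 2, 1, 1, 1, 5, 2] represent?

135/98

Collapse the nested fraction from the inside out:
Start with 2.
5 + 1/(2/1) = 5 + 1/2 = 11/2
1 + 1/(11/2) = 1 + 2/11 = 13/11
1 + 1/(13/11) = 1 + 11/13 = 24/13
1 + 1/(24/13) = 1 + 13/24 = 37/24
2 + 1/(37/24) = 2 + 24/37 = 98/37
1 + 1/(98/37) = 1 + 37/98 = 135/98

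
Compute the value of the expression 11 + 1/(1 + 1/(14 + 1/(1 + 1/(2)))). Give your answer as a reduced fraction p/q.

561/47

Use the convergent recurrence hₖ = aₖ·hₖ₋₁ + hₖ₋₂ (and likewise for the denominators kₖ):
a_0 = 11: 11/1
a_1 = 1: 12/1
a_2 = 14: 179/15
a_3 = 1: 191/16
a_4 = 2: 561/47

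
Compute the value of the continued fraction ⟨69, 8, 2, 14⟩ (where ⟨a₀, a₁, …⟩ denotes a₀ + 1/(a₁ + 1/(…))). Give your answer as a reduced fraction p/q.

Starting at the tail and folding back:
Start with 14.
2 + 1/(14/1) = 2 + 1/14 = 29/14
8 + 1/(29/14) = 8 + 14/29 = 246/29
69 + 1/(246/29) = 69 + 29/246 = 17003/246

17003/246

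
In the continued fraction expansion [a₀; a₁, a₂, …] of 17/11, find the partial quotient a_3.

5

Repeatedly divide and take the remainder:
17 ÷ 11 → quotient 1, remainder 6
11 ÷ 6 → quotient 1, remainder 5
6 ÷ 5 → quotient 1, remainder 1
5 ÷ 1 → quotient 5, remainder 0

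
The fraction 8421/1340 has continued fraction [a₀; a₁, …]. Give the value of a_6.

2

8421 = 6·1340 + 381, so a_0 = 6
1340 = 3·381 + 197, so a_1 = 3
381 = 1·197 + 184, so a_2 = 1
197 = 1·184 + 13, so a_3 = 1
184 = 14·13 + 2, so a_4 = 14
13 = 6·2 + 1, so a_5 = 6
2 = 2·1 + 0, so a_6 = 2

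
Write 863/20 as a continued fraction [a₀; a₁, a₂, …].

[43; 6, 1, 2]

Apply division with remainder until the remainder is 0:
863 = 43·20 + 3, so a_0 = 43
20 = 6·3 + 2, so a_1 = 6
3 = 1·2 + 1, so a_2 = 1
2 = 2·1 + 0, so a_3 = 2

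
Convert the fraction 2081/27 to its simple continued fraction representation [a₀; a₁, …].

[77; 13, 2]

2081 ÷ 27 → quotient 77, remainder 2
27 ÷ 2 → quotient 13, remainder 1
2 ÷ 1 → quotient 2, remainder 0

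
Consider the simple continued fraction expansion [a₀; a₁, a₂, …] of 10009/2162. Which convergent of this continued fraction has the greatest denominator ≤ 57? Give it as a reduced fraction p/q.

List convergents until the denominator exceeds the bound:
a_0 = 4: 4/1  (≤ bound)
a_1 = 1: 5/1  (≤ bound)
a_2 = 1: 9/2  (≤ bound)
a_3 = 1: 14/3  (≤ bound)
a_4 = 2: 37/8  (≤ bound)
a_5 = 3: 125/27  (≤ bound)
a_6 = 11: 1412/305  (> 57, stop)

125/27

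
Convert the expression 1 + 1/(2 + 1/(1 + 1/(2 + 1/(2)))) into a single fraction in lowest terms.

26/19

Start with 2.
2 + 1/(2/1) = 2 + 1/2 = 5/2
1 + 1/(5/2) = 1 + 2/5 = 7/5
2 + 1/(7/5) = 2 + 5/7 = 19/7
1 + 1/(19/7) = 1 + 7/19 = 26/19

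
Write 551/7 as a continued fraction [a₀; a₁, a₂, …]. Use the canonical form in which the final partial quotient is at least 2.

[78; 1, 2, 2]

551 = 78·7 + 5, so a_0 = 78
7 = 1·5 + 2, so a_1 = 1
5 = 2·2 + 1, so a_2 = 2
2 = 2·1 + 0, so a_3 = 2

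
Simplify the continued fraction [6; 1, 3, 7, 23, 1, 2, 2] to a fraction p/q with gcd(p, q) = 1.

32725/4842

Start with 2.
2 + 1/(2/1) = 2 + 1/2 = 5/2
1 + 1/(5/2) = 1 + 2/5 = 7/5
23 + 1/(7/5) = 23 + 5/7 = 166/7
7 + 1/(166/7) = 7 + 7/166 = 1169/166
3 + 1/(1169/166) = 3 + 166/1169 = 3673/1169
1 + 1/(3673/1169) = 1 + 1169/3673 = 4842/3673
6 + 1/(4842/3673) = 6 + 3673/4842 = 32725/4842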